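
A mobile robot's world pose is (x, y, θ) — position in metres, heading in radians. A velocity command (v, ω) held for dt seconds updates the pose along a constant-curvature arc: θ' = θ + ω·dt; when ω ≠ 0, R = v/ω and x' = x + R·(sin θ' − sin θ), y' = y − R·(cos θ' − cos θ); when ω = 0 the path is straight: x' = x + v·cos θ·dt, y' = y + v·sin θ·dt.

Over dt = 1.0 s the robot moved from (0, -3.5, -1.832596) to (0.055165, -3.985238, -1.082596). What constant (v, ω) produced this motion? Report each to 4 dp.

v = 0.5000, ω = 0.7500

Δθ = -1.082596 − -1.832596 = 0.750000
ω = Δθ/dt = 0.750000/1.0 = 0.7500
R = −Δy/(cos θ' − cos θ) = 0.6667
v = R·ω = 0.6667·0.7500 = 0.5000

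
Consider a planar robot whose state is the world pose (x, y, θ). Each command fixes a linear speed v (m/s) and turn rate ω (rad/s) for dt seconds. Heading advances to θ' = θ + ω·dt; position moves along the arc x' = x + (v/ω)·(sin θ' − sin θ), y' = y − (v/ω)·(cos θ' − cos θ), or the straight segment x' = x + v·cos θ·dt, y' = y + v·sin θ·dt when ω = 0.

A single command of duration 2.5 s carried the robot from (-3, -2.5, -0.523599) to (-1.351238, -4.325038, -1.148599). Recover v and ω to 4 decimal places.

v = 1.0000, ω = -0.2500

Δθ = -1.148599 − -0.523599 = -0.625000
ω = Δθ/dt = -0.625000/2.5 = -0.2500
R = −Δy/(cos θ' − cos θ) = -4.0000
v = R·ω = -4.0000·-0.2500 = 1.0000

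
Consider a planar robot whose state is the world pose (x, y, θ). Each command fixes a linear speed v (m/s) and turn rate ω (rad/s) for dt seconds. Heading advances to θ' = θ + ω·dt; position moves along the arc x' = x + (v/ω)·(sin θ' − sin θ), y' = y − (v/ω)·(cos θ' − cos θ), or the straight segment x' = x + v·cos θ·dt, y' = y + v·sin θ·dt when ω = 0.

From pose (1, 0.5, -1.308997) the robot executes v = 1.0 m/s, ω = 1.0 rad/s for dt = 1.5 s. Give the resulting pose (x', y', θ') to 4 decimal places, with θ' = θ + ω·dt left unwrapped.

θ' = -1.3090 + 1.0·1.5 = 0.1910
R = v/ω = 1.0/1.0 = 1.0000
x' = 1 + 1.0000·(sin 0.1910 − sin -1.3090) = 2.1558
y' = 0.5 − 1.0000·(cos 0.1910 − cos -1.3090) = -0.2230

(2.1558, -0.2230, 0.1910)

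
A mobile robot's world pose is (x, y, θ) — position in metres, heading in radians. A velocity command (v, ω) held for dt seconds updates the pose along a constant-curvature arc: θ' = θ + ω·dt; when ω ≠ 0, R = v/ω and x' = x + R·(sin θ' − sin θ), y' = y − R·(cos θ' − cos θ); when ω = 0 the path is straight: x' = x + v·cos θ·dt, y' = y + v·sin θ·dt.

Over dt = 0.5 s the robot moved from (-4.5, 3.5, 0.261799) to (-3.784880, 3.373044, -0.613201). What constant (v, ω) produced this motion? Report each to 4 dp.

v = 1.5000, ω = -1.7500

Δθ = -0.613201 − 0.261799 = -0.875000
ω = Δθ/dt = -0.875000/0.5 = -1.7500
R = Δx/(sin θ' − sin θ) = -0.8571
v = R·ω = -0.8571·-1.7500 = 1.5000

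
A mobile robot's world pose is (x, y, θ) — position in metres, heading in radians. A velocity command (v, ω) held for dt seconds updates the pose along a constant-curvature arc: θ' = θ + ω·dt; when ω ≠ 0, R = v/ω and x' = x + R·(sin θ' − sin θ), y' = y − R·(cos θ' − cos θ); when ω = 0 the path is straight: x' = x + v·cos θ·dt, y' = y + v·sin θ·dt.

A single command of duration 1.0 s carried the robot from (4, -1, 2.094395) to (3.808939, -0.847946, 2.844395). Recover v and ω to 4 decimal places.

Δθ = 2.844395 − 2.094395 = 0.750000
ω = Δθ/dt = 0.750000/1.0 = 0.7500
R = Δx/(sin θ' − sin θ) = 0.3333
v = R·ω = 0.3333·0.7500 = 0.2500

v = 0.2500, ω = 0.7500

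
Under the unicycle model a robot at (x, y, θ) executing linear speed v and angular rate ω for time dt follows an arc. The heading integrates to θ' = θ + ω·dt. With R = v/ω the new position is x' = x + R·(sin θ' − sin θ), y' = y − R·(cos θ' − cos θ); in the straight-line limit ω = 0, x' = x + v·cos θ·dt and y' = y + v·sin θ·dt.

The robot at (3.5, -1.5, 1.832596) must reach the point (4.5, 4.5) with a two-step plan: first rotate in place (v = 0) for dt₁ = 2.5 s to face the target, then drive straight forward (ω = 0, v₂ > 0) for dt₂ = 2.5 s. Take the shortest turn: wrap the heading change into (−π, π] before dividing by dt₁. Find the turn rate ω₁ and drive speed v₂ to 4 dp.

heading to target = atan2(4.5−-1.5, 4.5−3.5) = 1.4056
Δθ = wrap(1.4056 − 1.8326) = -0.4269; ω₁ = Δθ/dt₁ = -0.1708
distance = √((4.5−3.5)² + (4.5−-1.5)²) = 6.0828; v₂ = distance/dt₂ = 2.4331

ω₁ = -0.1708, v₂ = 2.4331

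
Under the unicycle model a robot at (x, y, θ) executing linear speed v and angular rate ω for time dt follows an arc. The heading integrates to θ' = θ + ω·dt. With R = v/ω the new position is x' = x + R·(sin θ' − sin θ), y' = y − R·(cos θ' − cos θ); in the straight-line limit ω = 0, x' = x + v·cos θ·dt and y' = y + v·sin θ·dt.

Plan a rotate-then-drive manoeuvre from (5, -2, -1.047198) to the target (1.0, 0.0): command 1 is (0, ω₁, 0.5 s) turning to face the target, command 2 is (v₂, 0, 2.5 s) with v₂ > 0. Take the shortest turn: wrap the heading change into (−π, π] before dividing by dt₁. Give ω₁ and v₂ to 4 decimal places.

heading to target = atan2(0−-2, 1−5) = 2.6779
Δθ = wrap(2.6779 − -1.0472) = -2.5580; ω₁ = Δθ/dt₁ = -5.1161
distance = √((1−5)² + (0−-2)²) = 4.4721; v₂ = distance/dt₂ = 1.7889

ω₁ = -5.1161, v₂ = 1.7889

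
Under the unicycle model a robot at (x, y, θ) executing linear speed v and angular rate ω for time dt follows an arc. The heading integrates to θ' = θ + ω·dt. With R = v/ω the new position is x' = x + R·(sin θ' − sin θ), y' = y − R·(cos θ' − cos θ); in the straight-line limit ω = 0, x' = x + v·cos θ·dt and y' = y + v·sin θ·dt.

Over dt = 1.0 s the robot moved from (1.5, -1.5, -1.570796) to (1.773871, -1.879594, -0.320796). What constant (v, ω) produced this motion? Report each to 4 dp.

v = 0.5000, ω = 1.2500

Δθ = -0.320796 − -1.570796 = 1.250000
ω = Δθ/dt = 1.250000/1.0 = 1.2500
R = −Δy/(cos θ' − cos θ) = 0.4000
v = R·ω = 0.4000·1.2500 = 0.5000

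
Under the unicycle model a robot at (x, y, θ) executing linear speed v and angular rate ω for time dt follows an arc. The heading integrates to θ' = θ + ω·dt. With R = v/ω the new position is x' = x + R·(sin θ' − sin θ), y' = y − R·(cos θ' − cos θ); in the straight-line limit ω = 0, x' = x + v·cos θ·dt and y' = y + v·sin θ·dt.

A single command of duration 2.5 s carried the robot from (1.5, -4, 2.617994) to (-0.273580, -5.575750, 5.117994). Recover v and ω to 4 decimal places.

Δθ = 5.117994 − 2.617994 = 2.500000
ω = Δθ/dt = 2.500000/2.5 = 1.0000
R = Δx/(sin θ' − sin θ) = 1.2500
v = R·ω = 1.2500·1.0000 = 1.2500

v = 1.2500, ω = 1.0000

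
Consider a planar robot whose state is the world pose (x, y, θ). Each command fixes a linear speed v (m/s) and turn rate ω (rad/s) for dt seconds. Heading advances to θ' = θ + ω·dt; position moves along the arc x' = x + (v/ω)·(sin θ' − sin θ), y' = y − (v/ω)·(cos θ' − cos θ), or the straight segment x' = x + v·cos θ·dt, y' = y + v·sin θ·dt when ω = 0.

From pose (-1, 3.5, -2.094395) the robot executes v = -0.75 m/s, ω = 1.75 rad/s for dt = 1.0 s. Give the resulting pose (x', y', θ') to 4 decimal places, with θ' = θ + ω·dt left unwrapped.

θ' = -2.0944 + 1.75·1.0 = -0.3444
R = v/ω = -0.75/1.75 = -0.4286
x' = -1 + -0.4286·(sin -0.3444 − sin -2.0944) = -1.2265
y' = 3.5 − -0.4286·(cos -0.3444 − cos -2.0944) = 4.1177

(-1.2265, 4.1177, -0.3444)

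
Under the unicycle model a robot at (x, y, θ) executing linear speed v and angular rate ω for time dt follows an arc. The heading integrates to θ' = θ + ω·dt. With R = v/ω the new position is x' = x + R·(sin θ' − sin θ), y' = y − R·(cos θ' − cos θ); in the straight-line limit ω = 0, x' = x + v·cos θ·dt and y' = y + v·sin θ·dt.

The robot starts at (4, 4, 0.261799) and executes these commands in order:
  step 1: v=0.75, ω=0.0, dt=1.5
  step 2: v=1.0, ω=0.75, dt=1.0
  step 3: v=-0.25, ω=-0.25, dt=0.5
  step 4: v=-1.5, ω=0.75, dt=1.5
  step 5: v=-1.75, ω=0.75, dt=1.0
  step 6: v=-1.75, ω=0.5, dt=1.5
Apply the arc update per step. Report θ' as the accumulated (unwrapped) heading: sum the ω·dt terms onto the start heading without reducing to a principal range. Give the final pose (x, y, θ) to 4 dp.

(9.3496, 1.4695, 3.5118)

step 1: θ'=0.2618 (straight) → pose (5.0867, 4.2912, 0.2618)
step 2: θ'=1.0118 (R=1.3333) → pose (5.8720, 4.8720, 1.0118)
step 3: θ'=0.8868 (R=1.0000) → pose (5.7992, 4.7704, 0.8868)
step 4: θ'=2.0118 (R=-2.0000) → pose (5.5407, 2.6529, 2.0118)
step 5: θ'=2.7618 (R=-2.3333) → pose (6.7857, 1.4818, 2.7618)
step 6: θ'=3.5118 (R=-3.5000) → pose (9.3496, 1.4695, 3.5118)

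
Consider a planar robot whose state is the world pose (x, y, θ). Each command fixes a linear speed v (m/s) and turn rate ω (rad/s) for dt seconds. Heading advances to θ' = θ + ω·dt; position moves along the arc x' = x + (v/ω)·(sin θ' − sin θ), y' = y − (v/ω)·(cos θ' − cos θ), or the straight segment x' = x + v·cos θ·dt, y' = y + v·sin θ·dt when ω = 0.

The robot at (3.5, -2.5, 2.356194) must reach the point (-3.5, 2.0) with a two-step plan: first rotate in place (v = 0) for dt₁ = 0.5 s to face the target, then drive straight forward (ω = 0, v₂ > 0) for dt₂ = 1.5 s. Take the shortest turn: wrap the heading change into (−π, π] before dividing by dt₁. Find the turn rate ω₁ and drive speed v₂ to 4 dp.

ω₁ = 0.4281, v₂ = 5.5478

heading to target = atan2(2−-2.5, -3.5−3.5) = 2.5703
Δθ = wrap(2.5703 − 2.3562) = 0.2141; ω₁ = Δθ/dt₁ = 0.4281
distance = √((-3.5−3.5)² + (2−-2.5)²) = 8.3217; v₂ = distance/dt₂ = 5.5478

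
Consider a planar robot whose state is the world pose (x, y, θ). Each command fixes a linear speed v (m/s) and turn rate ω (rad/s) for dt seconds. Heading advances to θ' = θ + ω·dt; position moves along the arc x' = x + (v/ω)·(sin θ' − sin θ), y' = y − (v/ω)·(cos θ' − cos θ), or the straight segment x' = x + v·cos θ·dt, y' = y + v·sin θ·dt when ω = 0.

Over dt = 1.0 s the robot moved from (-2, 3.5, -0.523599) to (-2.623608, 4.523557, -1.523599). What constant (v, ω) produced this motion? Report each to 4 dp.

v = -1.2500, ω = -1.0000

Δθ = -1.523599 − -0.523599 = -1.000000
ω = Δθ/dt = -1.000000/1.0 = -1.0000
R = −Δy/(cos θ' − cos θ) = 1.2500
v = R·ω = 1.2500·-1.0000 = -1.2500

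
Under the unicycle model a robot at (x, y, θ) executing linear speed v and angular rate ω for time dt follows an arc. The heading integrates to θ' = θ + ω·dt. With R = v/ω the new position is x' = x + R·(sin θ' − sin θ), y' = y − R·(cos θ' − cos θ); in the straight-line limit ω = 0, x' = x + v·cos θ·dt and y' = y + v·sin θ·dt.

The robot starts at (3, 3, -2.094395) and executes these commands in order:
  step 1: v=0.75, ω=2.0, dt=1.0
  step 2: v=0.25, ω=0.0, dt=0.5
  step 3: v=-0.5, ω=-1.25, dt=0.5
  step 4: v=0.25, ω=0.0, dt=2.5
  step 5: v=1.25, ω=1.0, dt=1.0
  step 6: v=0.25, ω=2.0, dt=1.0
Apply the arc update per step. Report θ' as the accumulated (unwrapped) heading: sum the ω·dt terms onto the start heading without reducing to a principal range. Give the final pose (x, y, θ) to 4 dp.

step 1: θ'=-0.0944 (R=0.3750) → pose (3.2894, 2.4392, -0.0944)
step 2: θ'=-0.0944 (straight) → pose (3.4139, 2.4274, -0.0944)
step 3: θ'=-0.7194 (R=0.4000) → pose (3.1880, 2.5247, -0.7194)
step 4: θ'=-0.7194 (straight) → pose (3.6581, 2.1129, -0.7194)
step 5: θ'=0.2806 (R=1.2500) → pose (4.8279, 1.8520, 0.2806)
step 6: θ'=2.2806 (R=0.1250) → pose (4.8881, 2.0536, 2.2806)

(4.8881, 2.0536, 2.2806)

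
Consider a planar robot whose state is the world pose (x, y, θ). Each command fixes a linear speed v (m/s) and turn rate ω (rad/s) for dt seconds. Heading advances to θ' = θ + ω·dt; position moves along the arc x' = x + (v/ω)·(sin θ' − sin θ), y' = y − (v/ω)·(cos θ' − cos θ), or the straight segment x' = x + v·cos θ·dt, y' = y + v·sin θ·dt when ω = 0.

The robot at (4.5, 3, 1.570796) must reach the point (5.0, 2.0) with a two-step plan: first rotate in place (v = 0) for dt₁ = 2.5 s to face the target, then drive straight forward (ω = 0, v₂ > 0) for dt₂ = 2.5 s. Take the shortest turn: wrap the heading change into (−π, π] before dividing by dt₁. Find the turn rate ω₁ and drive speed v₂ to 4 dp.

heading to target = atan2(2−3, 5−4.5) = -1.1071
Δθ = wrap(-1.1071 − 1.5708) = -2.6779; ω₁ = Δθ/dt₁ = -1.0712
distance = √((5−4.5)² + (2−3)²) = 1.1180; v₂ = distance/dt₂ = 0.4472

ω₁ = -1.0712, v₂ = 0.4472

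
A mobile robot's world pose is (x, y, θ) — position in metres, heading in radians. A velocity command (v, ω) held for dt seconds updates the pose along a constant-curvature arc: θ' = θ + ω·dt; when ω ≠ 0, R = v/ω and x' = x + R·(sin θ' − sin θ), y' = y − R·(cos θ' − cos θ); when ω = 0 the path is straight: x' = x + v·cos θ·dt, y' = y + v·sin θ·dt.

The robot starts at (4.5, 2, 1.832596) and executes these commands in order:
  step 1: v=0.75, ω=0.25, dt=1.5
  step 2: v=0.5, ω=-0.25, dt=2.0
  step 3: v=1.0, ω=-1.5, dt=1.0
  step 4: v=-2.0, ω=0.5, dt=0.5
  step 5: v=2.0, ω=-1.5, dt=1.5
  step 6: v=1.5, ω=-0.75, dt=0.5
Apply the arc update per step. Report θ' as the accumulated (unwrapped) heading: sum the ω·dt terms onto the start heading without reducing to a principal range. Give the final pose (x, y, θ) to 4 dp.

(4.8144, 2.1682, -2.1674)

step 1: θ'=2.2076 (R=3.0000) → pose (4.0142, 3.0074, 2.2076)
step 2: θ'=1.7076 (R=-2.0000) → pose (3.6409, 3.9239, 1.7076)
step 3: θ'=0.2076 (R=-0.6667) → pose (4.1640, 4.6672, 0.2076)
step 4: θ'=0.4576 (R=-4.0000) → pose (3.2212, 4.3415, 0.4576)
step 5: θ'=-1.7924 (R=-1.3333) → pose (5.1110, 2.8523, -1.7924)
step 6: θ'=-2.1674 (R=-2.0000) → pose (4.8144, 2.1682, -2.1674)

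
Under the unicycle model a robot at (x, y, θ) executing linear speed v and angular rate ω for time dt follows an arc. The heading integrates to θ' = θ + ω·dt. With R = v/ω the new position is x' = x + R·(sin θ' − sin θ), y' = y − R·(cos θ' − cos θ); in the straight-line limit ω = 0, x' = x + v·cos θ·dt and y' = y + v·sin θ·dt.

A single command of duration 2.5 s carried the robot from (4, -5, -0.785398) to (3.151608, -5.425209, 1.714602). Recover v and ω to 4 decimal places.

v = -0.5000, ω = 1.0000

Δθ = 1.714602 − -0.785398 = 2.500000
ω = Δθ/dt = 2.500000/2.5 = 1.0000
R = Δx/(sin θ' − sin θ) = -0.5000
v = R·ω = -0.5000·1.0000 = -0.5000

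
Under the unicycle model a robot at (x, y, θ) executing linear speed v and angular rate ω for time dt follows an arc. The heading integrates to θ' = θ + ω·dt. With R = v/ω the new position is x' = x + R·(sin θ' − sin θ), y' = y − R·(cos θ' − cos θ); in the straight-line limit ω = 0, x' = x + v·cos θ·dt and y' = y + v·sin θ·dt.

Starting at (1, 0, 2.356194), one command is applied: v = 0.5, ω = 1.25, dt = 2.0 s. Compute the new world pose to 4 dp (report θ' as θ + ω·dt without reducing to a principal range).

(0.3213, -0.3402, 4.8562)

θ' = 2.3562 + 1.25·2.0 = 4.8562
R = v/ω = 0.5/1.25 = 0.4000
x' = 1 + 0.4000·(sin 4.8562 − sin 2.3562) = 0.3213
y' = 0 − 0.4000·(cos 4.8562 − cos 2.3562) = -0.3402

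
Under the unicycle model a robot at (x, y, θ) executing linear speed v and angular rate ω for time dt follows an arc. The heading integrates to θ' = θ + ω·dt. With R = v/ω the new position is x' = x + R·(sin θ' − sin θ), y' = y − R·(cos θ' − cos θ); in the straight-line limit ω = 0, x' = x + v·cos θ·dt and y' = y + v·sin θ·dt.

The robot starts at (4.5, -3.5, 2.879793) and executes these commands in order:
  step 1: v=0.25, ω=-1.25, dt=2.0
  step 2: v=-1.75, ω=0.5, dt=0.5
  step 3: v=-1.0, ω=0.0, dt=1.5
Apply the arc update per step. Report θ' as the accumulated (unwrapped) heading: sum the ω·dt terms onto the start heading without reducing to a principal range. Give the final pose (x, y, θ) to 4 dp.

step 1: θ'=0.3798 (R=-0.2000) → pose (4.4776, -3.1211, 0.3798)
step 2: θ'=0.6298 (R=-3.5000) → pose (3.7137, -3.5431, 0.6298)
step 3: θ'=0.6298 (straight) → pose (2.5015, -4.4266, 0.6298)

(2.5015, -4.4266, 0.6298)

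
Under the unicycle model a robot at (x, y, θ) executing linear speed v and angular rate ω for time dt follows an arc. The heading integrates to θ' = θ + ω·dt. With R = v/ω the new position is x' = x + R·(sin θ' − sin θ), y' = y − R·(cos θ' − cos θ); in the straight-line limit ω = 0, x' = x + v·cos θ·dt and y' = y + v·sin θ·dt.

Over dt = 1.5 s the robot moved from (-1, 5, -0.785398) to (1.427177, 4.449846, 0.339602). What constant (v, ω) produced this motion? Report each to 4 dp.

Δθ = 0.339602 − -0.785398 = 1.125000
ω = Δθ/dt = 1.125000/1.5 = 0.7500
R = Δx/(sin θ' − sin θ) = 2.3333
v = R·ω = 2.3333·0.7500 = 1.7500

v = 1.7500, ω = 0.7500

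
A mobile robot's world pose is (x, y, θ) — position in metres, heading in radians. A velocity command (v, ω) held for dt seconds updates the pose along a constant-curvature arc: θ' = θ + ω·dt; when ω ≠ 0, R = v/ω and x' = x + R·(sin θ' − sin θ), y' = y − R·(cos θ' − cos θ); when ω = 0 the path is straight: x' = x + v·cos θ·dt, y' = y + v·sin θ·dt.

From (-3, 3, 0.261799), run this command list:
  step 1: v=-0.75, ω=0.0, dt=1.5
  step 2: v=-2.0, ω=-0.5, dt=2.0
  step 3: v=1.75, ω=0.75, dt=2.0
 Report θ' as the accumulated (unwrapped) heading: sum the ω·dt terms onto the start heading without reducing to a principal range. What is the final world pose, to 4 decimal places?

(-4.6330, 3.6513, 0.7618)

step 1: θ'=0.2618 (straight) → pose (-4.0867, 2.7088, 0.2618)
step 2: θ'=-0.7382 (R=4.0000) → pose (-7.8138, 3.6138, -0.7382)
step 3: θ'=0.7618 (R=2.3333) → pose (-4.6330, 3.6513, 0.7618)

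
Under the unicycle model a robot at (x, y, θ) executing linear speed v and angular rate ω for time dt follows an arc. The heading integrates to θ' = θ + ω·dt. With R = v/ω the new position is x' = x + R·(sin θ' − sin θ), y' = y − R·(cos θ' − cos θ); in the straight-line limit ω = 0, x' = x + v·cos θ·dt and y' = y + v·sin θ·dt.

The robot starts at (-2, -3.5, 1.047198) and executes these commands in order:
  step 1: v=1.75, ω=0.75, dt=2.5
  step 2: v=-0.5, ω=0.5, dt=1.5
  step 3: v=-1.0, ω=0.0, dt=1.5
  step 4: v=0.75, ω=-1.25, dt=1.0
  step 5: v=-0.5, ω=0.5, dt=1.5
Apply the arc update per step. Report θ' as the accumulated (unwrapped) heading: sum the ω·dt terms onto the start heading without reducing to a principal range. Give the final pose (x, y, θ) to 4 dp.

(-1.5049, 0.6355, 3.1722)

step 1: θ'=2.9222 (R=2.3333) → pose (-3.5129, -0.0559, 2.9222)
step 2: θ'=3.6722 (R=-1.0000) → pose (-2.7892, 0.0576, 3.6722)
step 3: θ'=3.6722 (straight) → pose (-1.4955, 0.8167, 3.6722)
step 4: θ'=2.4222 (R=-0.6000) → pose (-2.1944, 0.8829, 2.4222)
step 5: θ'=3.1722 (R=-1.0000) → pose (-1.5049, 0.6355, 3.1722)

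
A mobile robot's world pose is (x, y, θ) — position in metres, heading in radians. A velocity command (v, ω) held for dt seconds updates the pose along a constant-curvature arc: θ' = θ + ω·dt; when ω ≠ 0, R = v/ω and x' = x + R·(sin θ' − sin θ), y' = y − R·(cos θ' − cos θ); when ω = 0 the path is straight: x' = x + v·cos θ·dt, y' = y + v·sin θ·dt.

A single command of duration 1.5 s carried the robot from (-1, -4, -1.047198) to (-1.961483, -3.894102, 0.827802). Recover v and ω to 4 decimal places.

Δθ = 0.827802 − -1.047198 = 1.875000
ω = Δθ/dt = 1.875000/1.5 = 1.2500
R = Δx/(sin θ' − sin θ) = -0.6000
v = R·ω = -0.6000·1.2500 = -0.7500

v = -0.7500, ω = 1.2500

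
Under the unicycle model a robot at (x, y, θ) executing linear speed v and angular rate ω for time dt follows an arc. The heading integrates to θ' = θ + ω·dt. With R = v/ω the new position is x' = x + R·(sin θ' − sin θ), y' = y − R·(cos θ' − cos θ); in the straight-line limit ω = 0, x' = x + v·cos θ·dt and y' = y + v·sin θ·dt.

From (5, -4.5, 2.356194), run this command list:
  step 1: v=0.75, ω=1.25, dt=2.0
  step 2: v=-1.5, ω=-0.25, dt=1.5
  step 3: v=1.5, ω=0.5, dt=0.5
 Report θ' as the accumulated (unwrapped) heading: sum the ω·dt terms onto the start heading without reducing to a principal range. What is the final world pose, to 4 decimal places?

(4.0003, -3.5194, 4.7312)

step 1: θ'=4.8562 (R=0.6000) → pose (3.9819, -5.0102, 4.8562)
step 2: θ'=4.4812 (R=6.0000) → pose (4.0796, -2.7755, 4.4812)
step 3: θ'=4.7312 (R=3.0000) → pose (4.0003, -3.5194, 4.7312)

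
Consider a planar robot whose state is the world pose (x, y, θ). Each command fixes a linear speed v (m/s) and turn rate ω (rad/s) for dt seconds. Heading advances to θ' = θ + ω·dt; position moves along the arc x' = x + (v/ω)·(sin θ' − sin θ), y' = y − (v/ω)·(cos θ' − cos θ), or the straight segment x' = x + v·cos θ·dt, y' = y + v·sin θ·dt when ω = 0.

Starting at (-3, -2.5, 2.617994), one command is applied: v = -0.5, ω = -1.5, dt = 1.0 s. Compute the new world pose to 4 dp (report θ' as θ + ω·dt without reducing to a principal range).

θ' = 2.6180 + -1.5·1.0 = 1.1180
R = v/ω = -0.5/-1.5 = 0.3333
x' = -3 + 0.3333·(sin 1.1180 − sin 2.6180) = -2.8669
y' = -2.5 − 0.3333·(cos 1.1180 − cos 2.6180) = -2.9345

(-2.8669, -2.9345, 1.1180)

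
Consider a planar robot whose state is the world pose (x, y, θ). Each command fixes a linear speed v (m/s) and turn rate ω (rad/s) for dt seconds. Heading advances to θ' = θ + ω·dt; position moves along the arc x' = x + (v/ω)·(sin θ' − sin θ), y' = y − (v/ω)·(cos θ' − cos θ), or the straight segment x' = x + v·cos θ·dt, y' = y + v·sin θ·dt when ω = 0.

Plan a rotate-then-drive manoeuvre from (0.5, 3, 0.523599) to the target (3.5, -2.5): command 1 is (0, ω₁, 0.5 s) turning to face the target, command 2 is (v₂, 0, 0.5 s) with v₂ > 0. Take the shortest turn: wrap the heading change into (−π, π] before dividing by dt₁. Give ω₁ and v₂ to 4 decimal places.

heading to target = atan2(-2.5−3, 3.5−0.5) = -1.0714
Δθ = wrap(-1.0714 − 0.5236) = -1.5950; ω₁ = Δθ/dt₁ = -3.1901
distance = √((3.5−0.5)² + (-2.5−3)²) = 6.2650; v₂ = distance/dt₂ = 12.5300

ω₁ = -3.1901, v₂ = 12.5300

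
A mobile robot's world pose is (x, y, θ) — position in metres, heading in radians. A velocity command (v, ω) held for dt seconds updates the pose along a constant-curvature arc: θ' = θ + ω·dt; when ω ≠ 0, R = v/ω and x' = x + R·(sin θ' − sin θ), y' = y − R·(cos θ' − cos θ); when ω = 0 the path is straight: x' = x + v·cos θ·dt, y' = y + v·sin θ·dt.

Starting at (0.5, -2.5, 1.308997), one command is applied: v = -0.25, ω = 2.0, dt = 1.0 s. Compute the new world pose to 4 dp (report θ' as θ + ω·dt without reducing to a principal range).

θ' = 1.3090 + 2.0·1.0 = 3.3090
R = v/ω = -0.25/2.0 = -0.1250
x' = 0.5 + -0.1250·(sin 3.3090 − sin 1.3090) = 0.6416
y' = -2.5 − -0.1250·(cos 3.3090 − cos 1.3090) = -2.6556

(0.6416, -2.6556, 3.3090)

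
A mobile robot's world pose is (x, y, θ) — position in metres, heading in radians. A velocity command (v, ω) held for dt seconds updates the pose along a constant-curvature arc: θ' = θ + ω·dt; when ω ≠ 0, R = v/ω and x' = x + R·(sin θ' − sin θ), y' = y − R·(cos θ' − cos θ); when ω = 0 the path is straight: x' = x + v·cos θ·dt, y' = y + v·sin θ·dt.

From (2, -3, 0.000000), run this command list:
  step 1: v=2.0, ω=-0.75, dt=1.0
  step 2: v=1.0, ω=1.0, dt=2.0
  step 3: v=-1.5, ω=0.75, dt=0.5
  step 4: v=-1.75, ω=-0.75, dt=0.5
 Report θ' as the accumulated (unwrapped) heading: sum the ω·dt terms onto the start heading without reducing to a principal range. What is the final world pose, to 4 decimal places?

(5.2336, -4.9003, 1.2500)

step 1: θ'=-0.7500 (R=-2.6667) → pose (3.8177, -3.7155, -0.7500)
step 2: θ'=1.2500 (R=1.0000) → pose (5.4483, -3.2991, 1.2500)
step 3: θ'=1.6250 (R=-2.0000) → pose (5.3492, -4.0381, 1.6250)
step 4: θ'=1.2500 (R=2.3333) → pose (5.2336, -4.9003, 1.2500)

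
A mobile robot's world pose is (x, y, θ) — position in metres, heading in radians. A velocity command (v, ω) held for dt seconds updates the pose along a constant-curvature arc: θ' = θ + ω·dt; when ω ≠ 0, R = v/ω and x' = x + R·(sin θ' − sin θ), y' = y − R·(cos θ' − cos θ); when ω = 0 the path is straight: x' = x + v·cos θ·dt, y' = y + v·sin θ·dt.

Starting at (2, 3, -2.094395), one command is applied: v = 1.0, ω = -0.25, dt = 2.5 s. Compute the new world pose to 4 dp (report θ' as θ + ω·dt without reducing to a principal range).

(0.1750, 1.3512, -2.7194)

θ' = -2.0944 + -0.25·2.5 = -2.7194
R = v/ω = 1.0/-0.25 = -4.0000
x' = 2 + -4.0000·(sin -2.7194 − sin -2.0944) = 0.1750
y' = 3 − -4.0000·(cos -2.7194 − cos -2.0944) = 1.3512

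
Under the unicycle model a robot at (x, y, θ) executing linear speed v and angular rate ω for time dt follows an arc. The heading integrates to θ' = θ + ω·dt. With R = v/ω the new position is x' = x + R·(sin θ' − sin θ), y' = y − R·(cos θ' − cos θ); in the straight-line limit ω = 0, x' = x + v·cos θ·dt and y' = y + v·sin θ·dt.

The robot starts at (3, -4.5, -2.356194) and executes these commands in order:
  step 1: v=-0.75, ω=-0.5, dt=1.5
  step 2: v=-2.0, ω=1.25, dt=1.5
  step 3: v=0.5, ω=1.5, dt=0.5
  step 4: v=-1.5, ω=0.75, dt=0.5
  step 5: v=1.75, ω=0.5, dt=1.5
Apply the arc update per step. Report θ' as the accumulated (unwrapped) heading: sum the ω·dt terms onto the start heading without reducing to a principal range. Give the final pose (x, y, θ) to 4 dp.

(7.3777, -1.2173, 0.6438)

step 1: θ'=-3.1062 (R=1.5000) → pose (4.0076, -4.0616, -3.1062)
step 2: θ'=-1.2312 (R=-1.6000) → pose (5.4596, -1.9296, -1.2312)
step 3: θ'=-0.4812 (R=0.3333) → pose (5.6196, -2.1141, -0.4812)
step 4: θ'=-0.1062 (R=-2.0000) → pose (4.9059, -1.8982, -0.1062)
step 5: θ'=0.6438 (R=3.5000) → pose (7.3777, -1.2173, 0.6438)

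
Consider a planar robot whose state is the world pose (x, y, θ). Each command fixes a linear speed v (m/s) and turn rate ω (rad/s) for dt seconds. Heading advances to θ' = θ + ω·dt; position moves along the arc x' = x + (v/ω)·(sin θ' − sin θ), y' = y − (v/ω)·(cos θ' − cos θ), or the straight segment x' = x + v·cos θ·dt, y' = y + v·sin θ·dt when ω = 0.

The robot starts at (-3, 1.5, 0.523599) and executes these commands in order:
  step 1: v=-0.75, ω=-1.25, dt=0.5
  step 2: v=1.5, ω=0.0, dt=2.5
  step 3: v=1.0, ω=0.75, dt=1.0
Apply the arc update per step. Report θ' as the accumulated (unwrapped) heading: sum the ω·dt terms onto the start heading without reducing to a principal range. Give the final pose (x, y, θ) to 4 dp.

(1.3104, 1.3070, 0.6486)

step 1: θ'=-0.1014 (R=0.6000) → pose (-3.3607, 1.4227, -0.1014)
step 2: θ'=-0.1014 (straight) → pose (0.3700, 1.0431, -0.1014)
step 3: θ'=0.6486 (R=1.3333) → pose (1.3104, 1.3070, 0.6486)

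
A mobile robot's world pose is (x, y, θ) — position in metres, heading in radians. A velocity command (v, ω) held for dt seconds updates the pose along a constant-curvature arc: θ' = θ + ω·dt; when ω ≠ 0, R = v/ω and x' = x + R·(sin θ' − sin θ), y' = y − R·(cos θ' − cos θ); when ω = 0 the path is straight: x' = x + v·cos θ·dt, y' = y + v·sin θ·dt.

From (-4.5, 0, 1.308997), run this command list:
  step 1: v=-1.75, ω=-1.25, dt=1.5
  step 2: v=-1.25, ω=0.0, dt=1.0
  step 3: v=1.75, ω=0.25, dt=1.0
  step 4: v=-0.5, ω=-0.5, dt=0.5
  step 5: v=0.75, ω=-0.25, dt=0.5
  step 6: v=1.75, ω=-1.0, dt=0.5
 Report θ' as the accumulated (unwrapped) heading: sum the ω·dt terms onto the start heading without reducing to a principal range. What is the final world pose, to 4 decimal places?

(-5.4920, -1.7077, -1.1910)

step 1: θ'=-0.5660 (R=1.4000) → pose (-6.6031, -0.8193, -0.5660)
step 2: θ'=-0.5660 (straight) → pose (-7.6581, -0.1490, -0.5660)
step 3: θ'=-0.3160 (R=7.0000) → pose (-6.0797, -0.8940, -0.3160)
step 4: θ'=-0.5660 (R=1.0000) → pose (-6.3052, -0.7876, -0.5660)
step 5: θ'=-0.6910 (R=-3.0000) → pose (-6.0020, -1.0079, -0.6910)
step 6: θ'=-1.1910 (R=-1.7500) → pose (-5.4920, -1.7077, -1.1910)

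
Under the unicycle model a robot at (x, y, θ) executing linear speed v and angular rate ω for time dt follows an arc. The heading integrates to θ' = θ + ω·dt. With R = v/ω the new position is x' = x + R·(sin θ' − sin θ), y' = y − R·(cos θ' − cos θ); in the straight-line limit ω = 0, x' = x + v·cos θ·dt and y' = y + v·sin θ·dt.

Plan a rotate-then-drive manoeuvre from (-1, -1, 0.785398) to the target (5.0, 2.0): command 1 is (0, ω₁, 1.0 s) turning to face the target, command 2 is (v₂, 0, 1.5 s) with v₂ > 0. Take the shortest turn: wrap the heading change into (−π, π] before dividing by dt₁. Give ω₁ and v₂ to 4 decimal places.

ω₁ = -0.3218, v₂ = 4.4721

heading to target = atan2(2−-1, 5−-1) = 0.4636
Δθ = wrap(0.4636 − 0.7854) = -0.3218; ω₁ = Δθ/dt₁ = -0.3218
distance = √((5−-1)² + (2−-1)²) = 6.7082; v₂ = distance/dt₂ = 4.4721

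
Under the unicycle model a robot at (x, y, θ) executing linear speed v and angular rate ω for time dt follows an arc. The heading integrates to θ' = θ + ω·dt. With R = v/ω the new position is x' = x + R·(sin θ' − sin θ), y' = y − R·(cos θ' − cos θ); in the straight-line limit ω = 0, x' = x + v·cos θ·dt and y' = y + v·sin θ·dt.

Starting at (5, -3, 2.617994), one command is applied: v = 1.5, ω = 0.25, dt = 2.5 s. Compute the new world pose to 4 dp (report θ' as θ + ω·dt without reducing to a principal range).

(1.3926, -2.2270, 3.2430)

θ' = 2.6180 + 0.25·2.5 = 3.2430
R = v/ω = 1.5/0.25 = 6.0000
x' = 5 + 6.0000·(sin 3.2430 − sin 2.6180) = 1.3926
y' = -3 − 6.0000·(cos 3.2430 − cos 2.6180) = -2.2270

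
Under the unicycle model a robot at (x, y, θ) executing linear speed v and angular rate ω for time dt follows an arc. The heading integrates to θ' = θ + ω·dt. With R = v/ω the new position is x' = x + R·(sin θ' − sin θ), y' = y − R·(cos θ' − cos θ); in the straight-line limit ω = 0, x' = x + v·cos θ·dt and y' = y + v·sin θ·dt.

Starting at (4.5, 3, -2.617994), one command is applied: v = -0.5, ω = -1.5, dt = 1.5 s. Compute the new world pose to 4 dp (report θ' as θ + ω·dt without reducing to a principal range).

θ' = -2.6180 + -1.5·1.5 = -4.8680
R = v/ω = -0.5/-1.5 = 0.3333
x' = 4.5 + 0.3333·(sin -4.8680 − sin -2.6180) = 4.9960
y' = 3 − 0.3333·(cos -4.8680 − cos -2.6180) = 2.6597

(4.9960, 2.6597, -4.8680)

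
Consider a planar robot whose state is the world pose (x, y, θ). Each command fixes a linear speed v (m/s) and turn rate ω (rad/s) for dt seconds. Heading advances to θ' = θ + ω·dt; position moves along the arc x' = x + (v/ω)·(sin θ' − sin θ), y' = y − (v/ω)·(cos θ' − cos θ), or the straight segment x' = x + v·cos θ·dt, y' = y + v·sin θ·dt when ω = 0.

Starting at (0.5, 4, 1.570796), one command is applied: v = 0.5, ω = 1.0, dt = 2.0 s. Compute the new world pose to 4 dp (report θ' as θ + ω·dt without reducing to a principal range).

(-0.2081, 4.4546, 3.5708)

θ' = 1.5708 + 1.0·2.0 = 3.5708
R = v/ω = 0.5/1.0 = 0.5000
x' = 0.5 + 0.5000·(sin 3.5708 − sin 1.5708) = -0.2081
y' = 4 − 0.5000·(cos 3.5708 − cos 1.5708) = 4.4546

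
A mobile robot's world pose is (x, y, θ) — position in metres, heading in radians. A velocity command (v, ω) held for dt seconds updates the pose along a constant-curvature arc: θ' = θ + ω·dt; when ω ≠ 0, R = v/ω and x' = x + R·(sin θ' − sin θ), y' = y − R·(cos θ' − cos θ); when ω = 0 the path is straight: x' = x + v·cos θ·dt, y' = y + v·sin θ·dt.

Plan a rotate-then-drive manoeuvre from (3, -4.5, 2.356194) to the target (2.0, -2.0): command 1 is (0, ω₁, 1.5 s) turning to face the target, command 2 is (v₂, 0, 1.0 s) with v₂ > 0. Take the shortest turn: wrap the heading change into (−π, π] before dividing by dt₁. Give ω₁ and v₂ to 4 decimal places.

heading to target = atan2(-2−-4.5, 2−3) = 1.9513
Δθ = wrap(1.9513 − 2.3562) = -0.4049; ω₁ = Δθ/dt₁ = -0.2699
distance = √((2−3)² + (-2−-4.5)²) = 2.6926; v₂ = distance/dt₂ = 2.6926

ω₁ = -0.2699, v₂ = 2.6926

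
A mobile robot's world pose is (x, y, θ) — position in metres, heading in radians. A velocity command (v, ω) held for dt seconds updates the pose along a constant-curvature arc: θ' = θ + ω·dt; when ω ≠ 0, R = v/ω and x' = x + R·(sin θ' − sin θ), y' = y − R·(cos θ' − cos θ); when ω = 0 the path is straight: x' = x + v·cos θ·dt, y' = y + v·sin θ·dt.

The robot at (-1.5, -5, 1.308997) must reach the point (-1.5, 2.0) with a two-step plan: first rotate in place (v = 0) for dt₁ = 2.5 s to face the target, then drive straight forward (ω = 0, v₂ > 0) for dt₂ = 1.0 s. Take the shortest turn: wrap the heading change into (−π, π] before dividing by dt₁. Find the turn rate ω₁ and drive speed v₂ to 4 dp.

heading to target = atan2(2−-5, -1.5−-1.5) = 1.5708
Δθ = wrap(1.5708 − 1.3090) = 0.2618; ω₁ = Δθ/dt₁ = 0.1047
distance = √((-1.5−-1.5)² + (2−-5)²) = 7.0000; v₂ = distance/dt₂ = 7.0000

ω₁ = 0.1047, v₂ = 7.0000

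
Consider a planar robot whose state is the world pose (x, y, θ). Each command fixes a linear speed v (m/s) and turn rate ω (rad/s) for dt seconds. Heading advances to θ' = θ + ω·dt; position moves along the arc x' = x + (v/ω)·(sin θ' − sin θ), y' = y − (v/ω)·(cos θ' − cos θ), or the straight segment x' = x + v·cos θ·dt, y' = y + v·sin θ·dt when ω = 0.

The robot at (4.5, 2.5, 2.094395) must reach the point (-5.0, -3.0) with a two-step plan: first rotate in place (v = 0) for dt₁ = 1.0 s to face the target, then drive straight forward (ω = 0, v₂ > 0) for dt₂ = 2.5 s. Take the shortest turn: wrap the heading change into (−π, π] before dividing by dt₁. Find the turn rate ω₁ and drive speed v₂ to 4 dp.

heading to target = atan2(-3−2.5, -5−4.5) = -2.6168
Δθ = wrap(-2.6168 − 2.0944) = 1.5720; ω₁ = Δθ/dt₁ = 1.5720
distance = √((-5−4.5)² + (-3−2.5)²) = 10.9772; v₂ = distance/dt₂ = 4.3909

ω₁ = 1.5720, v₂ = 4.3909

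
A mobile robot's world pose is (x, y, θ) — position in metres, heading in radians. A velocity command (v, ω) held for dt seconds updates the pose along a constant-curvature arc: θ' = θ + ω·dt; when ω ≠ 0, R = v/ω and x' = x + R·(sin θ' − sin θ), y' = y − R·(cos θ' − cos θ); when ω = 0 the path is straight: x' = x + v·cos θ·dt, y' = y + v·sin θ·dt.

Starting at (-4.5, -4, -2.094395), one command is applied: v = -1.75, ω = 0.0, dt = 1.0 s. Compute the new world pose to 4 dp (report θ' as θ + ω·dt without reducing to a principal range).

(-3.6250, -2.4845, -2.0944)

θ' = -2.0944 + 0.0·1.0 = -2.0944
ω = 0 → straight: x' = -4.5 + -1.75·cos(-2.0944)·1.0 = -3.6250
y' = -4 + -1.75·sin(-2.0944)·1.0 = -2.4845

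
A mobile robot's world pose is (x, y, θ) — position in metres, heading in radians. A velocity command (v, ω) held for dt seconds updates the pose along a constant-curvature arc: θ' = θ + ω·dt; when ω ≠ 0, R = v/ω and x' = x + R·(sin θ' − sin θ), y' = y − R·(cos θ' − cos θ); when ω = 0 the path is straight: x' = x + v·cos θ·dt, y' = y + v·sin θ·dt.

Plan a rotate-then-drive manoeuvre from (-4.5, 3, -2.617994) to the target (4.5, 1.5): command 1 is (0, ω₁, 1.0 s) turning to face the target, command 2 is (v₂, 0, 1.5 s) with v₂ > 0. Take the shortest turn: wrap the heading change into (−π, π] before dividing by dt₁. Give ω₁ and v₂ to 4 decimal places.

heading to target = atan2(1.5−3, 4.5−-4.5) = -0.1651
Δθ = wrap(-0.1651 − -2.6180) = 2.4528; ω₁ = Δθ/dt₁ = 2.4528
distance = √((4.5−-4.5)² + (1.5−3)²) = 9.1241; v₂ = distance/dt₂ = 6.0828

ω₁ = 2.4528, v₂ = 6.0828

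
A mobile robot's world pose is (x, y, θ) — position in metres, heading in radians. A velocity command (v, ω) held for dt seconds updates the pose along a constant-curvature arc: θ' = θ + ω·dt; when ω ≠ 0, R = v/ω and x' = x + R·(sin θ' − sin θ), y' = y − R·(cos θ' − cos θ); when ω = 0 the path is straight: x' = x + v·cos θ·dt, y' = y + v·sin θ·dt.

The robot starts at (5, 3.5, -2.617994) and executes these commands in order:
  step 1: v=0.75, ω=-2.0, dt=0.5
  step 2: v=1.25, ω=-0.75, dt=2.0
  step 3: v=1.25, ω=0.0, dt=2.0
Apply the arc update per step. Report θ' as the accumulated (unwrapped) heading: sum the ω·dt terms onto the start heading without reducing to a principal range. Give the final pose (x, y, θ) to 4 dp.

(4.8598, 7.9274, -5.1180)

step 1: θ'=-3.6180 (R=-0.3750) → pose (4.6405, 3.4915, -3.6180)
step 2: θ'=-5.1180 (R=-1.6667) → pose (3.8734, 5.6302, -5.1180)
step 3: θ'=-5.1180 (straight) → pose (4.8598, 7.9274, -5.1180)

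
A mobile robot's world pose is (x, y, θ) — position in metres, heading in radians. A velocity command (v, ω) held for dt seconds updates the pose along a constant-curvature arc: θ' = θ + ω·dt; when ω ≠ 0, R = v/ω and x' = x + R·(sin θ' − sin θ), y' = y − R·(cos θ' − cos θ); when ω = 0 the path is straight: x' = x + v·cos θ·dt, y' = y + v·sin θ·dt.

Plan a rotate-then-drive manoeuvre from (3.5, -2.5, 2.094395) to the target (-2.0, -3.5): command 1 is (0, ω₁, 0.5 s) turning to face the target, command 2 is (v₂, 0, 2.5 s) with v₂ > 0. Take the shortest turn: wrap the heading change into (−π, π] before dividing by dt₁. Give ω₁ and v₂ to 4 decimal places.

ω₁ = 2.4541, v₂ = 2.2361

heading to target = atan2(-3.5−-2.5, -2−3.5) = -2.9617
Δθ = wrap(-2.9617 − 2.0944) = 1.2271; ω₁ = Δθ/dt₁ = 2.4541
distance = √((-2−3.5)² + (-3.5−-2.5)²) = 5.5902; v₂ = distance/dt₂ = 2.2361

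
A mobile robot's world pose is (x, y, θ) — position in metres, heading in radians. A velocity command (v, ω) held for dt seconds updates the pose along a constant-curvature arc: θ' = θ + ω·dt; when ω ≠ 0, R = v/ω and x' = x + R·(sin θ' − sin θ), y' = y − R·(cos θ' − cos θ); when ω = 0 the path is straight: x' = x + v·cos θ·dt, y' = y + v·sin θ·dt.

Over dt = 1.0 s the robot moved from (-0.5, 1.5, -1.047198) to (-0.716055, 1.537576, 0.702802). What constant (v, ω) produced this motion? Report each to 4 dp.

v = -0.2500, ω = 1.7500

Δθ = 0.702802 − -1.047198 = 1.750000
ω = Δθ/dt = 1.750000/1.0 = 1.7500
R = Δx/(sin θ' − sin θ) = -0.1429
v = R·ω = -0.1429·1.7500 = -0.2500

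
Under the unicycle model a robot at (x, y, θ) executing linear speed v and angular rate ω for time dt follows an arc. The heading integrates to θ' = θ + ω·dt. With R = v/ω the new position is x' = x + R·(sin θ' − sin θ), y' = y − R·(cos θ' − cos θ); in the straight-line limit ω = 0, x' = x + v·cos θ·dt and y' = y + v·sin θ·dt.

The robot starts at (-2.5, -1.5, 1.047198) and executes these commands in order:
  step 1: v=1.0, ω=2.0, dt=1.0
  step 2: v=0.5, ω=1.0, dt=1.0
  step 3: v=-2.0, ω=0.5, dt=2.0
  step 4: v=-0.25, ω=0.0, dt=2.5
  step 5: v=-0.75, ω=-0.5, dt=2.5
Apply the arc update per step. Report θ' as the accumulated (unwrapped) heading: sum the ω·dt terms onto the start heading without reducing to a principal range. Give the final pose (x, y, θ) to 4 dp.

step 1: θ'=3.0472 (R=0.5000) → pose (-2.8859, -0.7522, 3.0472)
step 2: θ'=4.0472 (R=0.5000) → pose (-3.3264, -0.9414, 4.0472)
step 3: θ'=5.0472 (R=-4.0000) → pose (-2.6957, 2.8418, 5.0472)
step 4: θ'=5.0472 (straight) → pose (-2.9011, 3.4321, 5.0472)
step 5: θ'=3.7972 (R=1.5000) → pose (-2.3988, 5.1140, 3.7972)

(-2.3988, 5.1140, 3.7972)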